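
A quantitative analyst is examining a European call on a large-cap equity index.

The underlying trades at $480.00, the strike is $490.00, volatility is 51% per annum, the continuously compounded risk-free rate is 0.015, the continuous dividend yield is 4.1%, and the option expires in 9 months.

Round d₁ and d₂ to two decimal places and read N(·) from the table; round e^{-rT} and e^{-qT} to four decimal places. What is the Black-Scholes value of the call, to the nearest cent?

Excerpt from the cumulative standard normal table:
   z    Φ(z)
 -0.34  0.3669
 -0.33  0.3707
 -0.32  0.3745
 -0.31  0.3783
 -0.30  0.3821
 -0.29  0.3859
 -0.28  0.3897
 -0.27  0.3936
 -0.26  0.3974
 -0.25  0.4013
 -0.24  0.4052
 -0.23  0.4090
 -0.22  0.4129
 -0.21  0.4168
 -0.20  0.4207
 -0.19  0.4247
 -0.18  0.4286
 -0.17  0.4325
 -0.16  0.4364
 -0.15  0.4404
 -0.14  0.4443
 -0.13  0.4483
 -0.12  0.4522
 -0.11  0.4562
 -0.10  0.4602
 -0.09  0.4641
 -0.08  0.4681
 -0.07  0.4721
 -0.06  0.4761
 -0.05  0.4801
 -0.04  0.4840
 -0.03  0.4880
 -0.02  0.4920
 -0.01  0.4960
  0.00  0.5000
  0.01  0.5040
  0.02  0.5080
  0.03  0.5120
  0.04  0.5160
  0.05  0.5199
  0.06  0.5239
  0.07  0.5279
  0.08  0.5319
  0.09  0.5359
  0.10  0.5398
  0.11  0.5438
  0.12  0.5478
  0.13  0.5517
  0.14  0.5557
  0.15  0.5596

$73.50

σ√T = 0.51·√0.75 = 0.4417
d₁ = [ln(480/490) + (0.015 − 0.041 + 0.51²/2)·0.75] / 0.4417 = [-0.0206 + 0.0780] / 0.4417 = 0.1300 → 0.13
d₂ = d₁ − σ√T = 0.1300 − 0.4417 = -0.3117 → -0.31
e^(−qT) = e^(−0.041·0.75) = 0.9697;  e^(−rT) = e^(−0.015·0.75) = 0.9888
N(d₁) = N(0.13) = 0.5517;  N(d₂) = N(-0.31) = 0.3783
C = 480·0.9697·0.5517 − 490·0.9888·0.3783 = 256.7921 − 183.2909 = 73.5012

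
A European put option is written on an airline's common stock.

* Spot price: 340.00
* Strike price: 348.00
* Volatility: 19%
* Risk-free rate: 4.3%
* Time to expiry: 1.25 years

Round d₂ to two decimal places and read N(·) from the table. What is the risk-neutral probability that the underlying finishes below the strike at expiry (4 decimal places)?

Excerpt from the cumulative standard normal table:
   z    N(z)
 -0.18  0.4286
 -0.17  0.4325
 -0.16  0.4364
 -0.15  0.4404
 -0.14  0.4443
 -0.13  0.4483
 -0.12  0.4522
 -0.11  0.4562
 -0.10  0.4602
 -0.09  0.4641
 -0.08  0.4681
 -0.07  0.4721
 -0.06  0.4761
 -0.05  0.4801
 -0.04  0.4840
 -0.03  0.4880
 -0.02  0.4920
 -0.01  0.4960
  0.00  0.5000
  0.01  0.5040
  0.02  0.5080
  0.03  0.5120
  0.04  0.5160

T = 1.25;  σ√T = 0.2124
ln(S/K) + (r + σ²/2)T = ln(340/348) + (0.043 + 0.19²/2)·1.25 = -0.0233 + 0.0763 = 0.0531
d₁ = 0.0531 / 0.2124 = 0.2498 which rounds to 0.25
d₂ = d₁ − σ√T = 0.2498 − 0.2124 = 0.0373 which rounds to 0.04
Risk-neutral Pr[S_T < K] = N(−d₂) = N(-0.04) = 0.4840

0.4840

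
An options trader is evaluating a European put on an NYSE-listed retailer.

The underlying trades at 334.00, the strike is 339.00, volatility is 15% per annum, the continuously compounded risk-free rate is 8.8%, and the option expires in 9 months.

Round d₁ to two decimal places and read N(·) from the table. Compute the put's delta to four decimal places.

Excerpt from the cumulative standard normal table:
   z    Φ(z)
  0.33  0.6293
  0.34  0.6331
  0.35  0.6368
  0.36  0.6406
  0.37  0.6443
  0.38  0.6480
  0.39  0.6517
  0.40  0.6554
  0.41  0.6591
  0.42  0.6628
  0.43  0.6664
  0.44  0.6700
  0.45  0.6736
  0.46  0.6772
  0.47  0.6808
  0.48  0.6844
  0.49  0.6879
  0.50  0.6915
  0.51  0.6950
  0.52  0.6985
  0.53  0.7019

T = 0.75;  σ√T = 0.1299
ln(S/K) + (r + σ²/2)T = ln(334/339) + (0.088 + 0.15²/2)·0.75 = -0.0149 + 0.0744 = 0.0596
d₁ = 0.0596 / 0.1299 = 0.4586 ⇒ 0.46
N(d₁) = N(0.46) = 0.6772
Δ_put = N(d₁) − 1 = 0.6772 − 1 = -0.3228

-0.3228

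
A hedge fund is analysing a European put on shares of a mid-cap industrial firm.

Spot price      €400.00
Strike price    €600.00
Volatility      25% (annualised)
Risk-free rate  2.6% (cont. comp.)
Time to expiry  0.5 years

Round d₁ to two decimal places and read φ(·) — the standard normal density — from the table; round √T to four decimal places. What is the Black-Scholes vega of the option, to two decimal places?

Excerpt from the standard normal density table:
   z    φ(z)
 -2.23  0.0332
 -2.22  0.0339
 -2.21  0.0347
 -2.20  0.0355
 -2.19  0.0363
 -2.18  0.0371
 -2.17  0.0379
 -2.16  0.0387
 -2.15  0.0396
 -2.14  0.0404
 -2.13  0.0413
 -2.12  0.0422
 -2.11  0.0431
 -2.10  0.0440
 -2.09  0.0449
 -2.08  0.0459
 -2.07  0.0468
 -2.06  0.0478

σ√T = 0.25·√0.5 = 0.1768
d₁ = [ln(400/600) + (0.026 + 0.25²/2)·0.5] / 0.1768 = [-0.4055 + 0.0286] / 0.1768 = -2.1317 → -2.13
√T = √0.5 = 0.7071
φ(d₁) = φ(-2.13) = 0.0413
vega = S·φ(d₁)·√T = 400·0.0413·0.7071 = 11.6813
(The call has the same vega.)

11.68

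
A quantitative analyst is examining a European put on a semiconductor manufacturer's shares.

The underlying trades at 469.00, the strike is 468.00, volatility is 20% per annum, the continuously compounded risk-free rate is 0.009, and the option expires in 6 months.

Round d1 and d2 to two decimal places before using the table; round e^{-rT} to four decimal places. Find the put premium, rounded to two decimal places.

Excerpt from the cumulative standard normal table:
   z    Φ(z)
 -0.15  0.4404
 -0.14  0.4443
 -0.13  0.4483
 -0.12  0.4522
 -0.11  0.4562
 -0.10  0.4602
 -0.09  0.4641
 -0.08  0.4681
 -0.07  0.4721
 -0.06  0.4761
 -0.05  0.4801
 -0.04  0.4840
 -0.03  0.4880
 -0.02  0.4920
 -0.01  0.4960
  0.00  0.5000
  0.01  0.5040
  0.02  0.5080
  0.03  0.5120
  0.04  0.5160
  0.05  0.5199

σ√T = 0.2 × 0.7071 = 0.1414
d₁ = [ln(469/468) + (0.009 + 0.2²/2)·0.5] / 0.1414 = [0.0021 + 0.0145] / 0.1414 = 0.1176 → 0.12
d₂ = d₁ − σ√T = 0.1176 − 0.1414 = -0.0238 → -0.02
exp(−rT) = exp(−0.009·0.5) = 0.9955
N(−d₂) = N(0.02) = 0.5080;  N(−d₁) = N(-0.12) = 0.4522
P = 468·0.9955·0.5080 − 469·0.4522 = 236.6742 − 212.0818 = 24.5924

24.59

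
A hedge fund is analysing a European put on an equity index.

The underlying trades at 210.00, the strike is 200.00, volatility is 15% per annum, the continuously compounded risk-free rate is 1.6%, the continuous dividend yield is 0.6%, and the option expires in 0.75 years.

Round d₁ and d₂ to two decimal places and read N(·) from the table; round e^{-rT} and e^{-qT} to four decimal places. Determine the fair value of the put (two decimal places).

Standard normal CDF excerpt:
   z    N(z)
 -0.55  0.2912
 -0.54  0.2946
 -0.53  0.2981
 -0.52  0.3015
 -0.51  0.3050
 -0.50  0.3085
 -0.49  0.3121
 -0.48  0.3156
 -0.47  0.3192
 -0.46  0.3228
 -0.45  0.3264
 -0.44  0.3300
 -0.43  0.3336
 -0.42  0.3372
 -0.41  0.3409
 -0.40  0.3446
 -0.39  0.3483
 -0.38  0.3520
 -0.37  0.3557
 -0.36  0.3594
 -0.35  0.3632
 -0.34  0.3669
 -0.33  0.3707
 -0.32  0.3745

T = 0.75;  σ√T = 0.1299
d₁ = [ln(210/200) + (0.016 − 0.006 + ½·0.15²)·0.75] / (σ√T) = (0.0488 + 0.0159) / 0.1299 = 0.4983 ⇒ 0.50
d₂ = 0.4983 − 0.1299 = 0.3684 ⇒ 0.37
exp(−qT) = exp(−0.006·0.75) = 0.9955;  exp(−rT) = exp(−0.016·0.75) = 0.9881
N(−d₂) = N(-0.37) = 0.3557;  N(−d₁) = N(-0.50) = 0.3085
P = 200·0.9881·0.3557 − 210·0.9955·0.3085 = 70.2934 − 64.4935 = 5.8000

5.80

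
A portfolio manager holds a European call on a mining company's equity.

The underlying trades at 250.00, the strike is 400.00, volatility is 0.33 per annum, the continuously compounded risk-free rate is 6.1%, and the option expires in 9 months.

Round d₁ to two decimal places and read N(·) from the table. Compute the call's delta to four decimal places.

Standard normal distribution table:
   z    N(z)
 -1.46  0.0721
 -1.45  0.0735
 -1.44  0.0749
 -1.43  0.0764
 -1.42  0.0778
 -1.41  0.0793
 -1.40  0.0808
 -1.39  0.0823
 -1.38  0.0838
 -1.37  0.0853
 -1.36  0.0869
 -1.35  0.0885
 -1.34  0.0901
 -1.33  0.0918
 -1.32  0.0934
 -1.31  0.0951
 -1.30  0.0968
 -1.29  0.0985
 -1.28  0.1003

σ√T = 0.33 × 0.8660 = 0.2858
d₁ = [ln(250/400) + (0.061 + 0.33²/2)·0.75] / 0.2858 = [-0.4700 + 0.0866] / 0.2858 = -1.3416 which rounds to -1.34
N(d₁) = N(-1.34) = 0.0901
Δ_call = N(d₁) = 0.0901

0.0901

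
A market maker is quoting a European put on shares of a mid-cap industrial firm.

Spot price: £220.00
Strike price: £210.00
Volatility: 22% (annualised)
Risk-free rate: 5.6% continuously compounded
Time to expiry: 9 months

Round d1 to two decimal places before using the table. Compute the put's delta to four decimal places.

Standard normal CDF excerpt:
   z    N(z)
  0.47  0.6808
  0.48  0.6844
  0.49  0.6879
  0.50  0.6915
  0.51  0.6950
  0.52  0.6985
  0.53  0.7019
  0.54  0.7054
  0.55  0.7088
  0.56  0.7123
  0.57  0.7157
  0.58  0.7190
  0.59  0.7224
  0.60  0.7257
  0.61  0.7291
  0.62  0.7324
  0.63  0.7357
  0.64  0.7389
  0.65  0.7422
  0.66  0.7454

T = 0.75;  σ√T = 0.1905
d₁ = [ln(220/210) + (0.056 + ½·0.22²)·0.75] / (σ√T) = (0.0465 + 0.0601) / 0.1905 = 0.5599 ≈ 0.56
N(d₁) = N(0.56) = 0.7123
Δ_put = N(d₁) − 1 = 0.7123 − 1 = -0.2877

-0.2877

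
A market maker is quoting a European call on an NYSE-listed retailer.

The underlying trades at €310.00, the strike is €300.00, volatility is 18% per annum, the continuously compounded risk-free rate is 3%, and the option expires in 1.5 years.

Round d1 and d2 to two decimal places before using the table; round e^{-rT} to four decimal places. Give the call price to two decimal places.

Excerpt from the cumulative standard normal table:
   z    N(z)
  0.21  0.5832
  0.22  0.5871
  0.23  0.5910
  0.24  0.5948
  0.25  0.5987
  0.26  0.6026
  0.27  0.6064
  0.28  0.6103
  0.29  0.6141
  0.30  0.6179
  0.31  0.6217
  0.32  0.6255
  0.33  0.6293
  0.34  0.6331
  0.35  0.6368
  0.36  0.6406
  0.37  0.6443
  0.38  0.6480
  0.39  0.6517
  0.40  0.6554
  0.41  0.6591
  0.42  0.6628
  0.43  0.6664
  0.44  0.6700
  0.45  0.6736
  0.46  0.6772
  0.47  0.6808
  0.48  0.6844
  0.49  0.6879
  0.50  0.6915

σ√T = 0.18·√1.5 = 0.2205
d₁ = [ln(310/300) + (0.03 + 0.18²/2)·1.5] / 0.2205 = [0.0328 + 0.0693] / 0.2205 = 0.4631 ≈ 0.46
d₂ = d₁ − σ√T = 0.4631 − 0.2205 = 0.2426 ≈ 0.24
e^(−rT) = e^(−0.03·1.5) = 0.9560
C = 310·N(0.46) − 300·0.9560·N(0.24) = 310·0.6772 − 300·0.9560·0.5948 = 209.9320 − 170.5886 = 39.3434

€39.34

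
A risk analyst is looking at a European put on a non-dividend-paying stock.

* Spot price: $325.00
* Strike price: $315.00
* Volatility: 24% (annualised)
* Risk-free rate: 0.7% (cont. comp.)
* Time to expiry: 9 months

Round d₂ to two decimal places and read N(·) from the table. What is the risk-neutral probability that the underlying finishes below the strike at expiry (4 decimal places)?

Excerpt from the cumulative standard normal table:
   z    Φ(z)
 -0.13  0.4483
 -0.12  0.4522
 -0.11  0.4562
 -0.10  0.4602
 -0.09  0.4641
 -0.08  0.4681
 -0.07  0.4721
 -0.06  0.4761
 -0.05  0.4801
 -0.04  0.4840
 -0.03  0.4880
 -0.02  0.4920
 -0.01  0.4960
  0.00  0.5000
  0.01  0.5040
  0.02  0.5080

σ√T = 0.24 × 0.8660 = 0.2078
d₁ = [ln(325/315) + (0.007 + 0.24²/2)·0.75] / 0.2078 = [0.0313 + 0.0268] / 0.2078 = 0.2795 ≈ 0.28
d₂ = d₁ − σ√T = 0.2795 − 0.2078 = 0.0717 ≈ 0.07
Pr(exercise) under Q = N(−d₂) = N(-0.07) = 0.4721

0.4721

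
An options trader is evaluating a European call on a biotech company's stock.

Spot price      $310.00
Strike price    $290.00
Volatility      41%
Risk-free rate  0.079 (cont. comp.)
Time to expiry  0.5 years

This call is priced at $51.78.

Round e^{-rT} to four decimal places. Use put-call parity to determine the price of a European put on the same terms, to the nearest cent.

$20.56

e^(−rT) = e^(−0.079·0.5) = 0.9613
Put-call parity: C − P = S − K·e^(−rT) = 310 − 290·0.9613 = 310 − 278.7770 = 31.2230
P = C − (C − P) = 51.78 − (31.2230) = 20.5570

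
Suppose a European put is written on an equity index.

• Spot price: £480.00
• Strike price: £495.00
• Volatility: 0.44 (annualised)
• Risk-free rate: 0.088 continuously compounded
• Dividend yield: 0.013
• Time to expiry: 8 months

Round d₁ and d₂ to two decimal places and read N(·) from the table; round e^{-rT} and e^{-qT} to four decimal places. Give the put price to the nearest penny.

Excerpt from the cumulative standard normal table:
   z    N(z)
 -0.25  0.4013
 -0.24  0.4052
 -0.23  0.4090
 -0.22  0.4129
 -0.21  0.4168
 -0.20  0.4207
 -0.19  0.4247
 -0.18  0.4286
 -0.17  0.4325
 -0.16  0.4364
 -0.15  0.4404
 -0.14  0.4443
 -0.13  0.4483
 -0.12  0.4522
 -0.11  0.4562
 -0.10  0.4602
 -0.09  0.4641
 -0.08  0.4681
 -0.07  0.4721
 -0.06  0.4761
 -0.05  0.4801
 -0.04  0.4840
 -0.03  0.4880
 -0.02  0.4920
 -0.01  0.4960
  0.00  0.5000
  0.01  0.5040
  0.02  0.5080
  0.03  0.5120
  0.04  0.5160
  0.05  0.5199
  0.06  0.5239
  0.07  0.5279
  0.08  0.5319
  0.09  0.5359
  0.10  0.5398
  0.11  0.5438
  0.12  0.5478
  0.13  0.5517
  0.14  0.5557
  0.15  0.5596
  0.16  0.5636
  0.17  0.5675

T = 0.6667;  σ√T = 0.3593
d₁ = [ln(480/495) + (0.088 − 0.013 + 0.44²/2)·0.6667] / 0.3593 = [-0.0308 + 0.1145] / 0.3593 = 0.2332 ≈ 0.23
d₂ = d₁ − σ√T = 0.2332 − 0.3593 = -0.1261 ≈ -0.13
exp(−qT) = exp(−0.013·0.6667) = 0.9914;  exp(−rT) = exp(−0.088·0.6667) = 0.9430
N(−d₂) = N(0.13) = 0.5517;  N(−d₁) = N(-0.23) = 0.4090
P = 495·0.9430·0.5517 − 480·0.9914·0.4090 = 257.5253 − 194.6316 = 62.8936

£62.89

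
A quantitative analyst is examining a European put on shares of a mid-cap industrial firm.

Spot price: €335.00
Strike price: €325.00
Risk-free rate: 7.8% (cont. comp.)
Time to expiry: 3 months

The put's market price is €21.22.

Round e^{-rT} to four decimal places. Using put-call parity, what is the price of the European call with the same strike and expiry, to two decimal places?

€37.49

e^(−rT) = e^(−0.078·0.25) = 0.9807
Put-call parity: C − P = S − K·e^(−rT) = 335 − 325·0.9807 = 335 − 318.7275 = 16.2725
C = P + (C − P) = 21.22 + (16.2725) = 37.4925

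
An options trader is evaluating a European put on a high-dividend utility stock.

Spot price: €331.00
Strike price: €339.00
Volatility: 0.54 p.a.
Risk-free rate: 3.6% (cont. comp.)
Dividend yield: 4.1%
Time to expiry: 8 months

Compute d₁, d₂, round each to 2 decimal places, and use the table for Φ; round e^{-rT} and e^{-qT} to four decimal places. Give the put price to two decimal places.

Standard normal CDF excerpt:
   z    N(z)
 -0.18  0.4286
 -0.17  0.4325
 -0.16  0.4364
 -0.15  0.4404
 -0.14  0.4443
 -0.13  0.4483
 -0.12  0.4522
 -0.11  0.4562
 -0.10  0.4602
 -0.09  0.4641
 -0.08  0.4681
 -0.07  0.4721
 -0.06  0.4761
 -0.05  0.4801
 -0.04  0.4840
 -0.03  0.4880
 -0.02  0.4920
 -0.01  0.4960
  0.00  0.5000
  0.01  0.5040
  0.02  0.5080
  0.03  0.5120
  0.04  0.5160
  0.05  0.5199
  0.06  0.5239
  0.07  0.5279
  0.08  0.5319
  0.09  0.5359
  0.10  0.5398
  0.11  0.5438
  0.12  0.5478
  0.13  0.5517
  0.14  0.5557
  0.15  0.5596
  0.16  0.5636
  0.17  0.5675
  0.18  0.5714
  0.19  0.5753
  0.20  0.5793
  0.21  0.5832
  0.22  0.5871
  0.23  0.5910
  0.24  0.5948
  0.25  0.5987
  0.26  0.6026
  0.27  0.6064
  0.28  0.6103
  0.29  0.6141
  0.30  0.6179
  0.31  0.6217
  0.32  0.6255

σ√T = 0.54 × 0.8165 = 0.4409
d₁ = [ln(331/339) + (0.036 − 0.041 + 0.54²/2)·0.6667] / 0.4409 = [-0.0239 + 0.0939] / 0.4409 = 0.1587 which rounds to 0.16
d₂ = d₁ − σ√T = 0.1587 − 0.4409 = -0.2822 which rounds to -0.28
exp(−qT) = exp(−0.041·0.6667) = 0.9730;  exp(−rT) = exp(−0.036·0.6667) = 0.9763
P = 339·0.9763·N(0.28) − 331·0.9730·N(-0.16) = 339·0.9763·0.6103 − 331·0.9730·0.4364 = 201.9884 − 140.5483 = 61.4401

€61.44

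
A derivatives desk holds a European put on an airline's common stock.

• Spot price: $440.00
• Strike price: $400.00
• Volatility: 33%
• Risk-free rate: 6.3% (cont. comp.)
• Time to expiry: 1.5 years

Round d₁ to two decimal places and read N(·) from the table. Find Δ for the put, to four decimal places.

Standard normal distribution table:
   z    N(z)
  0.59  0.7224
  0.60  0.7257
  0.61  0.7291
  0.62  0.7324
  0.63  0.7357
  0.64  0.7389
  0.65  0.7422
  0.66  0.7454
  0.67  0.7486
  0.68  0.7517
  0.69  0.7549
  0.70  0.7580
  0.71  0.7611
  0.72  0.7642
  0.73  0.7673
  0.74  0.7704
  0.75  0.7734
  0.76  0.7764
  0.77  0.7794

-0.2514

T = 1.5;  σ√T = 0.4042
d₁ = [ln(440/400) + (0.063 + ½·0.33²)·1.5] / (σ√T) = (0.0953 + 0.1762) / 0.4042 = 0.6717 which rounds to 0.67
N(d₁) = N(0.67) = 0.7486
Δ_put = N(d₁) − 1 = 0.7486 − 1 = -0.2514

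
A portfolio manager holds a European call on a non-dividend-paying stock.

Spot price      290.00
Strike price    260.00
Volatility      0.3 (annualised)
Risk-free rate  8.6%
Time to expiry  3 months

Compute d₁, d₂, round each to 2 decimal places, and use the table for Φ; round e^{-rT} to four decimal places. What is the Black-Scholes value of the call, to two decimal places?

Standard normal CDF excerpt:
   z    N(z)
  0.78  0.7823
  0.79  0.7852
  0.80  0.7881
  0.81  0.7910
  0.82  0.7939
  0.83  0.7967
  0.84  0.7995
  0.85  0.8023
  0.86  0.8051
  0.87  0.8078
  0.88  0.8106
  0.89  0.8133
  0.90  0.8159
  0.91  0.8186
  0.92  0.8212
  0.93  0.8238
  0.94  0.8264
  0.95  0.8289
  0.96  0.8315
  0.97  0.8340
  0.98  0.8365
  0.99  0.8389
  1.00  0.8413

σ√T = 0.3·√0.25 = 0.1500
d₁ = [ln(290/260) + (0.086 + 0.3²/2)·0.25] / 0.1500 = [0.1092 + 0.0328] / 0.1500 = 0.9463 ⇒ 0.95
d₂ = d₁ − σ√T = 0.9463 − 0.1500 = 0.7963 ⇒ 0.80
exp(−rT) = exp(−0.086·0.25) = 0.9787
N(d₁) = N(0.95) = 0.8289;  N(d₂) = N(0.80) = 0.7881
C = 290·0.8289 − 260·0.9787·0.7881 = 240.3810 − 200.5415 = 39.8395

39.84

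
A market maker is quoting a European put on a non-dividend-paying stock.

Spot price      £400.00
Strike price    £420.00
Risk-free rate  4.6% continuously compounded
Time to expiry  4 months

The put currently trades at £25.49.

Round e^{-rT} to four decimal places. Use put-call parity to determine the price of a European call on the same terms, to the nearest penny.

exp(−rT) = exp(−0.046·0.3333) = 0.9848
Put-call parity: C − P = S − K·e^(−rT) = 400 − 420·0.9848 = 400 − 413.6160 = -13.6160
C = P + (C − P) = 25.49 + (-13.6160) = 11.8740

£11.87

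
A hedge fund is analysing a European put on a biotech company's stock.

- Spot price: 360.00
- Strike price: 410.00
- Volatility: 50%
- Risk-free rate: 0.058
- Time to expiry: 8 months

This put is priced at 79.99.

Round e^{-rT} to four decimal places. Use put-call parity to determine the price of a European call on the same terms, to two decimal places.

exp(−rT) = exp(−0.058·0.6667) = 0.9621
Put-call parity: C − P = S − K·e^(−rT) = 360 − 410·0.9621 = 360 − 394.4610 = -34.4610
C = P + (C − P) = 79.99 + (-34.4610) = 45.5290

45.53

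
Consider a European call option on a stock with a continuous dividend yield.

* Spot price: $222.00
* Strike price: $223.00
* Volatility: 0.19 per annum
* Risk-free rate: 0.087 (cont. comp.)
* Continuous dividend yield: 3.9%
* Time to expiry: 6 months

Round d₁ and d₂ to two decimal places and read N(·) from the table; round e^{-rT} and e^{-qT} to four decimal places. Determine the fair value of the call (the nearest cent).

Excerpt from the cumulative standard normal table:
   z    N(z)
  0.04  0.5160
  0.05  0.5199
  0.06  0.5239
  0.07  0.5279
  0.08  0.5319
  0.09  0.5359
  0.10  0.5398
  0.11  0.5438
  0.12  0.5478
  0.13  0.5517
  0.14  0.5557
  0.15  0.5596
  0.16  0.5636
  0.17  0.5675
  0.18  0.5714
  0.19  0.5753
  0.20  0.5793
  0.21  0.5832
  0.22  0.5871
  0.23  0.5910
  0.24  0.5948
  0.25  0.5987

σ√T = 0.19 × 0.7071 = 0.1344
ln(S/K) + (r − q + σ²/2)T = ln(222/223) + (0.087 − 0.039 + 0.19²/2)·0.5 = -0.0045 + 0.0330 = 0.0285
d₁ = 0.0285 / 0.1344 = 0.2124 ⇒ 0.21
d₂ = d₁ − σ√T = 0.2124 − 0.1344 = 0.0780 ⇒ 0.08
exp(−qT) = exp(−0.039·0.5) = 0.9807;  exp(−rT) = exp(−0.087·0.5) = 0.9574
N(d₁) = N(0.21) = 0.5832;  N(d₂) = N(0.08) = 0.5319
C = 222·0.9807·0.5832 − 223·0.9574·0.5319 = 126.9716 − 113.5608 = 13.4109

$13.41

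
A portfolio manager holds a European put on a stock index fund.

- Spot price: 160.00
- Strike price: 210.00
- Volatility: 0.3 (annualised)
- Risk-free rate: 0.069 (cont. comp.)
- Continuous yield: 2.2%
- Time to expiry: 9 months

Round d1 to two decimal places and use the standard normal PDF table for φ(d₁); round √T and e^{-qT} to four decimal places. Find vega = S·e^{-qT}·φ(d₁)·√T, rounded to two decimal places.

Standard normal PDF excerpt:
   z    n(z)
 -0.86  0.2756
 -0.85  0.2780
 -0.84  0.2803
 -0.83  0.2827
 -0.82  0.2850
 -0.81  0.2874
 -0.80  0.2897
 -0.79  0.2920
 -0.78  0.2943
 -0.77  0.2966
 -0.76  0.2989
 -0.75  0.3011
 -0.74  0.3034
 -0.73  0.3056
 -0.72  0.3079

σ√T = 0.3 × 0.8660 = 0.2598
d₁ = [ln(160/210) + (0.069 − 0.022 + 0.3²/2)·0.75] / 0.2598 = [-0.2719 + 0.0690] / 0.2598 = -0.7811 → -0.78
√T = √0.75 = 0.8660
φ(d₁) = φ(-0.78) = 0.2943
e^(−qT) = e^(−0.022·0.75) = 0.9836
vega = S·e^(−qT)·φ(d₁)·√T = 160·0.9836·0.2943·0.8660 = 40.1094

40.11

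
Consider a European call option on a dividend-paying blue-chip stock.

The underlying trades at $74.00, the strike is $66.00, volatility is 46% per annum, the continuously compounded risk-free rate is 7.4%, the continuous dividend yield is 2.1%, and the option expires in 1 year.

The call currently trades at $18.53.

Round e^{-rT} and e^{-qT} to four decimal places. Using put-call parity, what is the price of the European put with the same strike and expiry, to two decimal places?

$7.36

exp(−qT) = exp(−0.021·1) = 0.9792;  exp(−rT) = exp(−0.074·1) = 0.9287
Put-call parity: C − P = S·e^(−qT) − K·e^(−rT) = 74·0.9792 − 66·0.9287 = 72.4608 − 61.2942 = 11.1666
P = C − (C − P) = 18.53 − (11.1666) = 7.3634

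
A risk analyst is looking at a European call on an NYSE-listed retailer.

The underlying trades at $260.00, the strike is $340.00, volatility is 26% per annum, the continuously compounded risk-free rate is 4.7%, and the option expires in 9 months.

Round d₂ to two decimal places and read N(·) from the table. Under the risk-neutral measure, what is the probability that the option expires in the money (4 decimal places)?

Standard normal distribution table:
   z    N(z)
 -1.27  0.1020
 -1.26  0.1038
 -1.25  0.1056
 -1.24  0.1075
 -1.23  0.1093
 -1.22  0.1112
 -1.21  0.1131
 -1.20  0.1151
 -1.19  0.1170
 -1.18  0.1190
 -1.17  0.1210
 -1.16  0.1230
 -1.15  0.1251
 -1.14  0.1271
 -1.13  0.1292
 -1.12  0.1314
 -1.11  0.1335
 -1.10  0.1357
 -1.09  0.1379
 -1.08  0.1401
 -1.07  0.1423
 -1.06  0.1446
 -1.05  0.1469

0.1251

T = 0.75;  σ√T = 0.2252
d₁ = [ln(260/340) + (0.047 + 0.26²/2)·0.75] / 0.2252 = [-0.2683 + 0.0606] / 0.2252 = -0.9223 ≈ -0.92
d₂ = d₁ − σ√T = -0.9223 − 0.2252 = -1.1474 ≈ -1.15
Pr(exercise) under Q = N(d₂) = 0.1251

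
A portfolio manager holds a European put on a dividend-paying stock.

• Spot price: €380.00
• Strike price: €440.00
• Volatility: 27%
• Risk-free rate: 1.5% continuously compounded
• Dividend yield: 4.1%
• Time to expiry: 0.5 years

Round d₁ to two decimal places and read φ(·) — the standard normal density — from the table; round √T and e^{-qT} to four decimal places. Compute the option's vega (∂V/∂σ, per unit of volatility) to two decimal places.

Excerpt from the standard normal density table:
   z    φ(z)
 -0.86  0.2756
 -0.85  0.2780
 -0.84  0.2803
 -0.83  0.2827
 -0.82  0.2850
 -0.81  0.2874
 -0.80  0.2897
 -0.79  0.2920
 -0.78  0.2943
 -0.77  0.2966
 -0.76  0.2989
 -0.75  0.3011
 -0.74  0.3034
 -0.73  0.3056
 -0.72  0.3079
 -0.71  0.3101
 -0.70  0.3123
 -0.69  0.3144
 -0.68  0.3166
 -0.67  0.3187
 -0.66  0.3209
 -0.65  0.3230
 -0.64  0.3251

79.87

σ√T = 0.27 × 0.7071 = 0.1909
d₁ = [ln(380/440) + (0.015 − 0.041 + 0.27²/2)·0.5] / 0.1909 = [-0.1466 + 0.0052] / 0.1909 = -0.7405 ≈ -0.74
√T = √0.5 = 0.7071
φ(d₁) = φ(-0.74) = 0.3034
exp(−qT) = exp(−0.041·0.5) = 0.9797
vega = S·exp(−qT)·φ(d₁)·√T = 380·0.9797·0.3034·0.7071 = 79.8681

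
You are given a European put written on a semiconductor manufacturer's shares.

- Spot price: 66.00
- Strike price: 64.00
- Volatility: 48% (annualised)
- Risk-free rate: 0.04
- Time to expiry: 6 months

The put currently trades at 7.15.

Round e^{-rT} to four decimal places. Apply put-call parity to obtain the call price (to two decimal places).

exp(−rT) = exp(−0.04·0.5) = 0.9802
Put-call parity: C − P = S − K·e^(−rT) = 66 − 64·0.9802 = 66 − 62.7328 = 3.2672
C = P + (C − P) = 7.15 + (3.2672) = 10.4172

10.42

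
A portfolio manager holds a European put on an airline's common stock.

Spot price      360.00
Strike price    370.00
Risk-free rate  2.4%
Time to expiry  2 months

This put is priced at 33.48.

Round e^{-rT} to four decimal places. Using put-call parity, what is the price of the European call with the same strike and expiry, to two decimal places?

24.96

e^(−rT) = e^(−0.024·0.1667) = 0.9960
Put-call parity: C − P = S − K·e^(−rT) = 360 − 370·0.9960 = 360 − 368.5200 = -8.5200
C = P + (C − P) = 33.48 + (-8.5200) = 24.9600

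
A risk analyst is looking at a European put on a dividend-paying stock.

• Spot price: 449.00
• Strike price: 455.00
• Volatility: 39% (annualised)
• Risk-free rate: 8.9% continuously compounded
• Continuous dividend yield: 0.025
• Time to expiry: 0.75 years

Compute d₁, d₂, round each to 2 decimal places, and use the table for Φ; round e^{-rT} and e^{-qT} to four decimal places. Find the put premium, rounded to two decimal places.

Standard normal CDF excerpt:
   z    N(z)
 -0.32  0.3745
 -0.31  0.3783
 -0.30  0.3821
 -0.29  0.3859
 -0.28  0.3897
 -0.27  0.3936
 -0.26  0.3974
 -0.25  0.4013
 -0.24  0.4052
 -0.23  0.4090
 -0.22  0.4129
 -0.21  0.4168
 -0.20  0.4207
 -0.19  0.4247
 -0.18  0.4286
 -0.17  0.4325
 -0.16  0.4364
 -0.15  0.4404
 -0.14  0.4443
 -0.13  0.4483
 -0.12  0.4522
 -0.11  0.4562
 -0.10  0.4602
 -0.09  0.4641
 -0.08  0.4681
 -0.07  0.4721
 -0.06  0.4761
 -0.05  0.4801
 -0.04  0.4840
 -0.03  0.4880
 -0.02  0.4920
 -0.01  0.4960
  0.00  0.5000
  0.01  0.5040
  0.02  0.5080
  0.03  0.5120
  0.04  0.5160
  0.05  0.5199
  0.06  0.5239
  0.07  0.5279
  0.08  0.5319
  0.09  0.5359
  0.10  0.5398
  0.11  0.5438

51.24

σ√T = 0.39·√0.75 = 0.3377
d₁ = [ln(449/455) + (0.089 − 0.025 + ½·0.39²)·0.75] / (σ√T) = (-0.0133 + 0.1050) / 0.3377 = 0.2717 which rounds to 0.27
d₂ = 0.2717 − 0.3377 = -0.0661 which rounds to -0.07
e^(−qT) = e^(−0.025·0.75) = 0.9814;  e^(−rT) = e^(−0.089·0.75) = 0.9354
P = 455·0.9354·N(0.07) − 449·0.9814·N(-0.27) = 455·0.9354·0.5279 − 449·0.9814·0.3936 = 224.6779 − 173.4393 = 51.2386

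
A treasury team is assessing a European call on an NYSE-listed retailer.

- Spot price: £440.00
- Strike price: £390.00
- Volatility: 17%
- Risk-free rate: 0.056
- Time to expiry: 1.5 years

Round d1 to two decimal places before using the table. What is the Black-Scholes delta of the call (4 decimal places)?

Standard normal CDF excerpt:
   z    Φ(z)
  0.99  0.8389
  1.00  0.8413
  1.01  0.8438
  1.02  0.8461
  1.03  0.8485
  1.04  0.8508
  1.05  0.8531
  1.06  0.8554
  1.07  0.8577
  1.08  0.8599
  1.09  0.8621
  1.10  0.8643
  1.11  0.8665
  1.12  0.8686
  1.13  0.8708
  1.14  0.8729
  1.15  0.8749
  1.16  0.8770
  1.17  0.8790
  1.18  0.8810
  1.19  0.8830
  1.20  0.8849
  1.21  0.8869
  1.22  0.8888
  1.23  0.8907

T = 1.5;  σ√T = 0.2082
ln(S/K) + (r + σ²/2)T = ln(440/390) + (0.056 + 0.17²/2)·1.5 = 0.1206 + 0.1057 = 0.2263
d₁ = 0.2263 / 0.2082 = 1.0869 ≈ 1.09
N(d₁) = N(1.09) = 0.8621
Δ_call = N(d₁) = 0.8621

0.8621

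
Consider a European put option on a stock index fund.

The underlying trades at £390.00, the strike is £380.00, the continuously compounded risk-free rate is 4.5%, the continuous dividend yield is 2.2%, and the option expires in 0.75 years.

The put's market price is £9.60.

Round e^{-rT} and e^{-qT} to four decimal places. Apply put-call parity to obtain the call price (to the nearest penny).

£25.82

exp(−qT) = exp(−0.022·0.75) = 0.9836;  exp(−rT) = exp(−0.045·0.75) = 0.9668
Put-call parity: C − P = S·e^(−qT) − K·e^(−rT) = 390·0.9836 − 380·0.9668 = 383.6040 − 367.3840 = 16.2200
C = P + (C − P) = 9.60 + (16.2200) = 25.8200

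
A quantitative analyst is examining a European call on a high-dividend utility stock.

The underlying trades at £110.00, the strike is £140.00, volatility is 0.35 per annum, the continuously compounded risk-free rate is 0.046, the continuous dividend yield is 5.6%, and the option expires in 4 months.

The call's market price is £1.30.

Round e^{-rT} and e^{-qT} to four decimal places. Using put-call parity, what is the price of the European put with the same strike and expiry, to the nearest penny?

£31.21

exp(−qT) = exp(−0.056·0.3333) = 0.9815;  exp(−rT) = exp(−0.046·0.3333) = 0.9848
Put-call parity: C − P = S·e^(−qT) − K·e^(−rT) = 110·0.9815 − 140·0.9848 = 107.9650 − 137.8720 = -29.9070
P = C − (C − P) = 1.30 − (-29.9070) = 31.2070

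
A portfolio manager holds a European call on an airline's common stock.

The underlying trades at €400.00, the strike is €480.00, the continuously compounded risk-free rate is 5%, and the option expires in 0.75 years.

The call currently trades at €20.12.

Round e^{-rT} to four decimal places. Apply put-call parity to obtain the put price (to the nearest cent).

€82.46

e^(−rT) = e^(−0.05·0.75) = 0.9632
Put-call parity: C − P = S − K·e^(−rT) = 400 − 480·0.9632 = 400 − 462.3360 = -62.3360
P = C − (C − P) = 20.12 − (-62.3360) = 82.4560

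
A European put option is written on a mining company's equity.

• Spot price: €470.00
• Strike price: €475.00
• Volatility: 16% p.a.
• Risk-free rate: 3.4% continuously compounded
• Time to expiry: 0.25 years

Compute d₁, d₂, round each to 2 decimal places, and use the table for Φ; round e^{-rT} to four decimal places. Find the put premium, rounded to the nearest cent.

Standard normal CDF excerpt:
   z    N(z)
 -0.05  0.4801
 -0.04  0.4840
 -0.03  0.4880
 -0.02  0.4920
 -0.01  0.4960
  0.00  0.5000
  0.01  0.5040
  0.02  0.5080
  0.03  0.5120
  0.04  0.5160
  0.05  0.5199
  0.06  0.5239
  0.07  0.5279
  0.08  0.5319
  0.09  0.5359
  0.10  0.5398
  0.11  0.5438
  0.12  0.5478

T = 0.25;  σ√T = 0.0800
d₁ = [ln(470/475) + (0.034 + ½·0.16²)·0.25] / (σ√T) = (-0.0106 + 0.0117) / 0.0800 = 0.0140 ≈ 0.01
d₂ = 0.0140 − 0.0800 = -0.0660 ≈ -0.07
e^(−rT) = e^(−0.034·0.25) = 0.9915
N(−d₂) = N(0.07) = 0.5279;  N(−d₁) = N(-0.01) = 0.4960
P = 475·0.9915·0.5279 − 470·0.4960 = 248.6211 − 233.1200 = 15.5011

€15.50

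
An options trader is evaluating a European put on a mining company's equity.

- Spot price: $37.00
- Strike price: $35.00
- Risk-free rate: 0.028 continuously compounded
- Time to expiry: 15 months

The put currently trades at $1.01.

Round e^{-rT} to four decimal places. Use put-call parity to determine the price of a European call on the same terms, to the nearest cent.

e^(−rT) = e^(−0.028·1.25) = 0.9656
Put-call parity: C − P = S − K·e^(−rT) = 37 − 35·0.9656 = 37 − 33.7960 = 3.2040
C = P + (C − P) = 1.01 + (3.2040) = 4.2140

$4.21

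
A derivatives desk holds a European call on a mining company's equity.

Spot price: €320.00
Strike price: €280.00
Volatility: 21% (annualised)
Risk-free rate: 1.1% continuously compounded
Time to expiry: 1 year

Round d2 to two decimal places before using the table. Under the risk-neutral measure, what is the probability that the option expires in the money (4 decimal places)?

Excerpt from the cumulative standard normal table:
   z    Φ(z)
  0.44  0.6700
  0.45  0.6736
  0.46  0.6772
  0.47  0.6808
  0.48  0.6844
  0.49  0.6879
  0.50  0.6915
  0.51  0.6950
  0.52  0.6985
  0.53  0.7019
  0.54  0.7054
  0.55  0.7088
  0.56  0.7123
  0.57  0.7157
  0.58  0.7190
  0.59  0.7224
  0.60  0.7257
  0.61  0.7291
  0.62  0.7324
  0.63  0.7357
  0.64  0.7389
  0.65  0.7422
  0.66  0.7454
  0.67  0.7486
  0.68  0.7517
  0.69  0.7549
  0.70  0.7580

0.7190

σ√T = 0.21 × 1.0000 = 0.2100
d₁ = [ln(320/280) + (0.011 + 0.21²/2)·1] / 0.2100 = [0.1335 + 0.0330] / 0.2100 = 0.7932 ≈ 0.79
d₂ = d₁ − σ√T = 0.7932 − 0.2100 = 0.5832 ≈ 0.58
Risk-neutral Pr[S_T > K] = N(d₂) = N(0.58) = 0.7190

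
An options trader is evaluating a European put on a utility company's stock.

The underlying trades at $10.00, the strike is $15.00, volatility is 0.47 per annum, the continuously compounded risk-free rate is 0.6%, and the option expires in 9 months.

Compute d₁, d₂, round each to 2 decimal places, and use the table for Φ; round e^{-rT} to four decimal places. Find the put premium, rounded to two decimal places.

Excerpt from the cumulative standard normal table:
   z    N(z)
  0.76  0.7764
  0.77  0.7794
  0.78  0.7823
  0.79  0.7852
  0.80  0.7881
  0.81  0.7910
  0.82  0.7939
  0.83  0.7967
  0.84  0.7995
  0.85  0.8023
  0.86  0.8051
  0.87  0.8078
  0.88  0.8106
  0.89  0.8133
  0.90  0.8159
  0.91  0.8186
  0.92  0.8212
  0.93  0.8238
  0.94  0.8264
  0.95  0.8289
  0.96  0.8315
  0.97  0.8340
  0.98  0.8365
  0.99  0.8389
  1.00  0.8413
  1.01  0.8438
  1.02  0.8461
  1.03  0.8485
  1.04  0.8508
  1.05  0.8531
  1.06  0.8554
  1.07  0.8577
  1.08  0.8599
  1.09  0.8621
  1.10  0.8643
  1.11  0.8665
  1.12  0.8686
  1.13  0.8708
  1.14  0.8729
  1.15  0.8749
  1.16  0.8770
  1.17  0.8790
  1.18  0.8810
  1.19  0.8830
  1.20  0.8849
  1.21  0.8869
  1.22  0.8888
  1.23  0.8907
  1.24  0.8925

σ√T = 0.47 × 0.8660 = 0.4070
d₁ = [ln(10/15) + (0.006 + 0.47²/2)·0.75] / 0.4070 = [-0.4055 + 0.0873] / 0.4070 = -0.7816 → -0.78
d₂ = d₁ − σ√T = -0.7816 − 0.4070 = -1.1886 → -1.19
e^(−rT) = e^(−0.006·0.75) = 0.9955
N(−d₂) = N(1.19) = 0.8830;  N(−d₁) = N(0.78) = 0.7823
P = 15·0.9955·0.8830 − 10·0.7823 = 13.1854 − 7.8230 = 5.3624

$5.36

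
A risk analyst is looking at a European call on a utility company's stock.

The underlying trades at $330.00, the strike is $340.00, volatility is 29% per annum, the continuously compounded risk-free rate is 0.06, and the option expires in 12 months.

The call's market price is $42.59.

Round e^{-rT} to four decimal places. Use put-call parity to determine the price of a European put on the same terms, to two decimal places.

e^(−rT) = e^(−0.06·1) = 0.9418
Put-call parity: C − P = S − K·e^(−rT) = 330 − 340·0.9418 = 330 − 320.2120 = 9.7880
P = C − (C − P) = 42.59 − (9.7880) = 32.8020

$32.80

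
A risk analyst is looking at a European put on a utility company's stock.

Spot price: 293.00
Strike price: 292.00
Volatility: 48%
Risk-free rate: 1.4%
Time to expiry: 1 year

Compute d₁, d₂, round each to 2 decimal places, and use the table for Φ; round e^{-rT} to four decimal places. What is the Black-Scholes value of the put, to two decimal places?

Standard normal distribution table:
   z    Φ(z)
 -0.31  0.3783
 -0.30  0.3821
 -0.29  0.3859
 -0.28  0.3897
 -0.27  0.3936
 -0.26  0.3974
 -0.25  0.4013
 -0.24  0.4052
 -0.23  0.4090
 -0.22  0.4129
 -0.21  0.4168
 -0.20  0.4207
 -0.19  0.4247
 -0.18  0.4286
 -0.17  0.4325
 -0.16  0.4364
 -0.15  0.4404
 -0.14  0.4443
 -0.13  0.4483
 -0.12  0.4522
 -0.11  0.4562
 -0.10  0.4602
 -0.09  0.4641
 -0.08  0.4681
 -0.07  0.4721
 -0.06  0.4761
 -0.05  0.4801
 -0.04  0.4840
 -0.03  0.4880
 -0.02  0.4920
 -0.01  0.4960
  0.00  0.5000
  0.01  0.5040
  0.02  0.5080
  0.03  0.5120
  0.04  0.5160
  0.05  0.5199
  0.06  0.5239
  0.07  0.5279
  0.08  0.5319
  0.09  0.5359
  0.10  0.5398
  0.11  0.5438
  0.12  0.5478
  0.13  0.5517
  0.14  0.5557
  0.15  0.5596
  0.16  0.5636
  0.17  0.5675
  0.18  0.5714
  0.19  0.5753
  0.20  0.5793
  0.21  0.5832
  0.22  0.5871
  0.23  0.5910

σ√T = 0.48·√1 = 0.4800
d₁ = [ln(293/292) + (0.014 + 0.48²/2)·1] / 0.4800 = [0.0034 + 0.1292] / 0.4800 = 0.2763 ≈ 0.28
d₂ = d₁ − σ√T = 0.2763 − 0.4800 = -0.2037 ≈ -0.20
e^(−rT) = e^(−0.014·1) = 0.9861
N(−d₂) = N(0.20) = 0.5793;  N(−d₁) = N(-0.28) = 0.3897
P = 292·0.9861·0.5793 − 293·0.3897 = 166.8043 − 114.1821 = 52.6222

52.62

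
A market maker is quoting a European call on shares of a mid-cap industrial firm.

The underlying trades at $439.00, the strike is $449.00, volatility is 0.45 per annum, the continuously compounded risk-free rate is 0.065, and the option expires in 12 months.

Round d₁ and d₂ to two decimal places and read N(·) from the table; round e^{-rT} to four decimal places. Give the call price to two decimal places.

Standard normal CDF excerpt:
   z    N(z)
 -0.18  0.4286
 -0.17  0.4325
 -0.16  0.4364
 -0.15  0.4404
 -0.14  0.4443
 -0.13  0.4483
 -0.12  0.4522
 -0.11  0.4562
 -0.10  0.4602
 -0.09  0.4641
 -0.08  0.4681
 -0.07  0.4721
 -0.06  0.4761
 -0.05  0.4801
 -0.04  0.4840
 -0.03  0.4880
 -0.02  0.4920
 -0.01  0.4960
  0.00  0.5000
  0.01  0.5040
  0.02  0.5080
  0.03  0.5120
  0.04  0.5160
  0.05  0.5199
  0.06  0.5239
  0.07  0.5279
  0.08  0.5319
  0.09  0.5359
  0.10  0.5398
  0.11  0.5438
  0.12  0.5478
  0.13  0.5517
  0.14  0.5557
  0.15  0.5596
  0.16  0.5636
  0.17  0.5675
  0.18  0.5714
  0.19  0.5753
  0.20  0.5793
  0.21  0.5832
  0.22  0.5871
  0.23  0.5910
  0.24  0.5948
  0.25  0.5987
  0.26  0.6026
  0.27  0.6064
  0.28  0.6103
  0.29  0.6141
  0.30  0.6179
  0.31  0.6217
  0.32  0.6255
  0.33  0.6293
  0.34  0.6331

σ√T = 0.45·√1 = 0.4500
d₁ = [ln(439/449) + (0.065 + 0.45²/2)·1] / 0.4500 = [-0.0225 + 0.1663] / 0.4500 = 0.3194 → 0.32
d₂ = d₁ − σ√T = 0.3194 − 0.4500 = -0.1306 → -0.13
e^(−rT) = e^(−0.065·1) = 0.9371
N(d₁) = N(0.32) = 0.6255;  N(d₂) = N(-0.13) = 0.4483
C = 439·0.6255 − 449·0.9371·0.4483 = 274.5945 − 188.6258 = 85.9687

$85.97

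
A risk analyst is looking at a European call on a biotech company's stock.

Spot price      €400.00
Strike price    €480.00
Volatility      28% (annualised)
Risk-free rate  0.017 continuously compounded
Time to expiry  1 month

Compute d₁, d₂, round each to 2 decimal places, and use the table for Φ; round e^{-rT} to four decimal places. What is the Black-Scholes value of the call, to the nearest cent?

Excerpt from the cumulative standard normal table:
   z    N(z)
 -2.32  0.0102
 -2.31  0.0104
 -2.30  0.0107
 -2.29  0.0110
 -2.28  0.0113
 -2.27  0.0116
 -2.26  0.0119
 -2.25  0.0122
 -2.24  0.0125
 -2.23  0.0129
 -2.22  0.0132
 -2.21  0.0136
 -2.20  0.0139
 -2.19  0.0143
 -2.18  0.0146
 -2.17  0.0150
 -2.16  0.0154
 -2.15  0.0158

€0.14

σ√T = 0.28·√0.08333 = 0.0808
d₁ = [ln(400/480) + (0.017 + ½·0.28²)·0.08333] / (σ√T) = (-0.1823 + 0.0047) / 0.0808 = -2.1977 ⇒ -2.20
d₂ = -2.1977 − 0.0808 = -2.2785 ⇒ -2.28
e^(−rT) = e^(−0.017·0.08333) = 0.9986
N(d₁) = N(-2.20) = 0.0139;  N(d₂) = N(-2.28) = 0.0113
C = 400·0.0139 − 480·0.9986·0.0113 = 5.5600 − 5.4164 = 0.1436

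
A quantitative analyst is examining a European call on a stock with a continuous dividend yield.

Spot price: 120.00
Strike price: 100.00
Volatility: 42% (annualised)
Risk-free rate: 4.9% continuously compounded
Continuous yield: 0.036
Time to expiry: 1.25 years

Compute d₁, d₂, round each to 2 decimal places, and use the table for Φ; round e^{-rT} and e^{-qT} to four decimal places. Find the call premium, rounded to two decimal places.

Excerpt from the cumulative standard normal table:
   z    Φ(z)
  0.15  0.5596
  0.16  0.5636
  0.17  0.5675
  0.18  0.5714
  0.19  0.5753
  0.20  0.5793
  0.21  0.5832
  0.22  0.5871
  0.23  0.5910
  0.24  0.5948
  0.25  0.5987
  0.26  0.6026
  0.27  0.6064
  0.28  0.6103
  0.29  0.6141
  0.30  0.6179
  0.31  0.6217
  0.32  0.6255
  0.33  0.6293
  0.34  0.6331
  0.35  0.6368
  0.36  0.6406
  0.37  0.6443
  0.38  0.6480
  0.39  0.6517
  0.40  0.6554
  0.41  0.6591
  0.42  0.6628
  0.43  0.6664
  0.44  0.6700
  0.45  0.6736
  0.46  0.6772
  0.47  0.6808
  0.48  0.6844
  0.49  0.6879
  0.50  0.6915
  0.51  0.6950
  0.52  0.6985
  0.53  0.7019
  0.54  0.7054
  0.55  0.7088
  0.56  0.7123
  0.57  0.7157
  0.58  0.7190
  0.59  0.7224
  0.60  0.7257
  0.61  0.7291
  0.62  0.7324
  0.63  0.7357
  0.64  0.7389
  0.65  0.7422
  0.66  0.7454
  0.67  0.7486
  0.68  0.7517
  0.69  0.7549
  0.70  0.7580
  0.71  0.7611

σ√T = 0.42·√1.25 = 0.4696
ln(S/K) + (r − q + σ²/2)T = ln(120/100) + (0.049 − 0.036 + 0.42²/2)·1.25 = 0.1823 + 0.1265 = 0.3088
d₁ = 0.3088 / 0.4696 = 0.6577 → 0.66
d₂ = d₁ − σ√T = 0.6577 − 0.4696 = 0.1881 → 0.19
exp(−qT) = exp(−0.036·1.25) = 0.9560;  exp(−rT) = exp(−0.049·1.25) = 0.9406
N(d₁) = N(0.66) = 0.7454;  N(d₂) = N(0.19) = 0.5753
C = 120·0.9560·0.7454 − 100·0.9406·0.5753 = 85.5123 − 54.1127 = 31.3996

31.40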